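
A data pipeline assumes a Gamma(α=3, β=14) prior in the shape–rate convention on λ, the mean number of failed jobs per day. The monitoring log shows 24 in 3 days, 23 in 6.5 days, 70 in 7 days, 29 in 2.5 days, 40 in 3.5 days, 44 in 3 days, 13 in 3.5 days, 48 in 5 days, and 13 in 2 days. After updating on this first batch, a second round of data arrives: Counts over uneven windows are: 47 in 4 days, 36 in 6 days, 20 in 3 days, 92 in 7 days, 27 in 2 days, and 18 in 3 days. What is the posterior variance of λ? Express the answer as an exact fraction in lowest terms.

547/5625

Total count: 24 + 23 + 70 + 29 + 40 + 44 + 13 + 48 + 13 = 304.
Total exposure: 3 + 6.5 + 7 + 2.5 + 3.5 + 3 + 3.5 + 5 + 2 = 36 days.
After the first batch: Gamma(3 + 304, 14 + 36) = Gamma(307, 50).
Total count: 47 + 36 + 20 + 92 + 27 + 18 = 240.
Total exposure: 4 + 6 + 3 + 7 + 2 + 3 = 25 days.
After the second batch: Gamma(307 + 240, 50 + 25) = Gamma(547, 75).
Posterior variance = α'/β'² = 547/5625.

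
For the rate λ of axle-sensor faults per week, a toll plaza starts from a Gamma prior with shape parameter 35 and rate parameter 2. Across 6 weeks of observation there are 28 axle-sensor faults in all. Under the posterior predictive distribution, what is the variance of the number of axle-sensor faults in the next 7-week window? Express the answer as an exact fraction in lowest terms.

6615/64

Total count 28 over total exposure 6 weeks.
By Gamma–Poisson conjugacy, the posterior is Gamma(α + Σx, β + Σt) = Gamma(35 + 28, 2 + 6) = Gamma(63, 8).
The posterior predictive for a window of length T is Negative Binomial with variance T·α'·(β'+T)/β'² = 7·63·15/64 = 6615/64.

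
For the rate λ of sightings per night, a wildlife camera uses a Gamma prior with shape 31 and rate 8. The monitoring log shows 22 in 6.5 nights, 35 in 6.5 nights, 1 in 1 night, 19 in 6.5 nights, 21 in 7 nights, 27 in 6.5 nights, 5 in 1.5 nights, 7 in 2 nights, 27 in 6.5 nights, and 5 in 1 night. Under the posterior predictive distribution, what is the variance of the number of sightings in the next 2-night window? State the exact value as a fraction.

Total count: 22 + 35 + 1 + 19 + 21 + 27 + 5 + 7 + 27 + 5 = 169.
Total exposure: 6.5 + 6.5 + 1 + 6.5 + 7 + 6.5 + 1.5 + 2 + 6.5 + 1 = 45 nights.
By Gamma–Poisson conjugacy, the posterior is Gamma(α + Σx, β + Σt) = Gamma(31 + 169, 8 + 45) = Gamma(200, 53).
The posterior predictive for a window of length T is Negative Binomial with variance T·α'·(β'+T)/β'² = 2·200·55/2809 = 22000/2809.

22000/2809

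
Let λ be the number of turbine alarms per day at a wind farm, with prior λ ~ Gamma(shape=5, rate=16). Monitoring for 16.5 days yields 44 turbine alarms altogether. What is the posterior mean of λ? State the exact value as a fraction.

Total count 44 over total exposure 16.5 days.
Gamma(α, β) with Poisson data over total exposure Σt gives posterior Gamma(α+Σx, β+Σt) = Gamma(49, 65/2).
Posterior mean = α'/β' = 49/(65/2) = 98/65.

98/65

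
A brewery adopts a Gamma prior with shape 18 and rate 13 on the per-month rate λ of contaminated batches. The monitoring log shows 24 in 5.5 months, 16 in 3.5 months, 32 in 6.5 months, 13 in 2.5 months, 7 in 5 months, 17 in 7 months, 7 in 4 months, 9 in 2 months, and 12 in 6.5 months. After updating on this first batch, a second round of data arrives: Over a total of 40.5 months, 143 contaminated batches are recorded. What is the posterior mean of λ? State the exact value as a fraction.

149/48

Total count: 24 + 16 + 32 + 13 + 7 + 17 + 7 + 9 + 12 = 137.
Total exposure: 5.5 + 3.5 + 6.5 + 2.5 + 5 + 7 + 4 + 2 + 6.5 = 42.5 months.
After the first batch: Gamma(18 + 137, 13 + 42.5) = Gamma(155, 111/2).
Total count 143 over total exposure 40.5 months.
After the second batch: Gamma(155 + 143, 111/2 + 40.5) = Gamma(298, 96).
Posterior mean = α'/β' = 298/96 = 149/48.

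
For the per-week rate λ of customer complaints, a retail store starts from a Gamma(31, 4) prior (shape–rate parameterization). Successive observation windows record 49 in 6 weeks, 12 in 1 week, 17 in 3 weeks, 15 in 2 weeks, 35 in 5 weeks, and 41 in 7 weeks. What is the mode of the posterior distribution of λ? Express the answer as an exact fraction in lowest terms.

Total count: 49 + 12 + 17 + 15 + 35 + 41 = 169.
Total exposure: 6 + 1 + 3 + 2 + 5 + 7 = 24 weeks.
The Gamma prior is conjugate for the Poisson rate, so λ | data ~ Gamma(31+169, 4+24) = Gamma(200, 28).
Posterior mode = (α'−1)/β' = 199/28.

199/28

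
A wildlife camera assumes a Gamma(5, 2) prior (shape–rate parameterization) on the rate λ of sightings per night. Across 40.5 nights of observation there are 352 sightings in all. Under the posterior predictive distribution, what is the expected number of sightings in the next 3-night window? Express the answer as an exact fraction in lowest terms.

126/5

Total count 352 over total exposure 40.5 nights.
Conjugate update: add total count to the shape and total exposure to the rate, giving Gamma(357, 85/2).
Predictive mean over a 3-night window = T·E[λ|data] = 3·357/(85/2) = 126/5.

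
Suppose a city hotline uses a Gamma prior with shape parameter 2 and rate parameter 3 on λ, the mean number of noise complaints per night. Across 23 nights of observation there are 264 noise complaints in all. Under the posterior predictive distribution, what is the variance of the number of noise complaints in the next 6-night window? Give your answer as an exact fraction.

Total count 264 over total exposure 23 nights.
Gamma(α, β) with Poisson data over total exposure Σt gives posterior Gamma(α+Σx, β+Σt) = Gamma(266, 26).
The posterior predictive for a window of length T is Negative Binomial with variance T·α'·(β'+T)/β'² = 6·266·32/676 = 12768/169.

12768/169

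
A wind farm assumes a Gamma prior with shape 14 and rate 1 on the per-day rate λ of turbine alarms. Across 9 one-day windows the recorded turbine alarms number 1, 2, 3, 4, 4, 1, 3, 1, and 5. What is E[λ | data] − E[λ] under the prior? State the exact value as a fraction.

-51/5

Total count: 1 + 2 + 3 + 4 + 4 + 1 + 3 + 1 + 5 = 24.
Total exposure: 9 days.
Conjugate update: add total count to the shape and total exposure to the rate, giving Gamma(38, 10).
Posterior mean = 38/10 = 19/5; prior mean = 14/1 = 14. Difference = 19/5 − 14 = -51/5.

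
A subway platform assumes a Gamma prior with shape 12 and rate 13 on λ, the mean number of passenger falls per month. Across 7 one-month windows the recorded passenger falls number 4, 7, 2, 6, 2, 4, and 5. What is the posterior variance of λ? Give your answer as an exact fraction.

Total count: 4 + 7 + 2 + 6 + 2 + 4 + 5 = 30.
Total exposure: 7 months.
Conjugate update: add total count to the shape and total exposure to the rate, giving Gamma(42, 20).
Posterior variance = α'/β'² = 42/400 = 21/200.

21/200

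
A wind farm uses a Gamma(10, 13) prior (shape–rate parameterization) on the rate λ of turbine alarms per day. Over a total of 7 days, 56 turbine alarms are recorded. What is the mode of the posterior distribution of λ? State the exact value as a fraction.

13/4

Total count 56 over total exposure 7 days.
Gamma(α, β) with Poisson data over total exposure Σt gives posterior Gamma(α+Σx, β+Σt) = Gamma(66, 20).
Posterior mode = (α'−1)/β' = 65/20 = 13/4.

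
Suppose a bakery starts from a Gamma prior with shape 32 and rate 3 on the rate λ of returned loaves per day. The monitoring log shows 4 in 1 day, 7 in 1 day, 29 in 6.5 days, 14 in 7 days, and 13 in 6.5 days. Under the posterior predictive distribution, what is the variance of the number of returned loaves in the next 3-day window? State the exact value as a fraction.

8316/625

Total count: 4 + 7 + 29 + 14 + 13 = 67.
Total exposure: 1 + 1 + 6.5 + 7 + 6.5 = 22 days.
Gamma(α, β) with Poisson data over total exposure Σt gives posterior Gamma(α+Σx, β+Σt) = Gamma(99, 25).
The posterior predictive for a window of length T is Negative Binomial with variance T·α'·(β'+T)/β'² = 3·99·28/625 = 8316/625.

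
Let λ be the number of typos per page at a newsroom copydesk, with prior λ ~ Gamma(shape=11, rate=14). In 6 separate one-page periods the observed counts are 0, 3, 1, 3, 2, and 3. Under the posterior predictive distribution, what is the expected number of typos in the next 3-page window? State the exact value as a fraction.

69/20

Total count: 0 + 3 + 1 + 3 + 2 + 3 = 12.
Total exposure: 6 pages.
By Gamma–Poisson conjugacy, the posterior is Gamma(α + Σx, β + Σt) = Gamma(11 + 12, 14 + 6) = Gamma(23, 20).
Predictive mean over a 3-page window = T·E[λ|data] = 3·23/20 = 69/20.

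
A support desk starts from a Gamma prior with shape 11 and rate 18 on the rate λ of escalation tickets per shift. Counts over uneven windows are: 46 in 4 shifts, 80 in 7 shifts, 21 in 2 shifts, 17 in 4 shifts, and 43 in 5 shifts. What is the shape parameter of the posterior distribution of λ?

218

Total count: 46 + 80 + 21 + 17 + 43 = 207.
Total exposure: 4 + 7 + 2 + 4 + 5 = 22 shifts.
Gamma(α, β) with Poisson data over total exposure Σt gives posterior Gamma(α+Σx, β+Σt) = Gamma(218, 40).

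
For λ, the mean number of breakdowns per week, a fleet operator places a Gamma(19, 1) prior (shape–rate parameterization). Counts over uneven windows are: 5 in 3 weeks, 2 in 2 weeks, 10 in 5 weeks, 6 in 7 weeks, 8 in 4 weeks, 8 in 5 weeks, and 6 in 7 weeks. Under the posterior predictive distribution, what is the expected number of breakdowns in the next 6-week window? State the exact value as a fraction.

192/17

Total count: 5 + 2 + 10 + 6 + 8 + 8 + 6 = 45.
Total exposure: 3 + 2 + 5 + 7 + 4 + 5 + 7 = 33 weeks.
Posterior: α' = 19 + 45 = 64, β' = 1 + 33 = 34.
Predictive mean over a 6-week window = T·E[λ|data] = 6·64/34 = 192/17.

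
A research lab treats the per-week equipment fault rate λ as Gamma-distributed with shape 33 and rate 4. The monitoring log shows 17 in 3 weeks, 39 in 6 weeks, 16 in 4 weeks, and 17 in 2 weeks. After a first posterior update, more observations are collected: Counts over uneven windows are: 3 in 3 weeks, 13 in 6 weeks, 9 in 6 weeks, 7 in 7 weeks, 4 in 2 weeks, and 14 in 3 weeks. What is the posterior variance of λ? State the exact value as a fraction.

Total count: 17 + 39 + 16 + 17 = 89.
Total exposure: 3 + 6 + 4 + 2 = 15 weeks.
After the first batch: Gamma(33 + 89, 4 + 15) = Gamma(122, 19).
Total count: 3 + 13 + 9 + 7 + 4 + 14 = 50.
Total exposure: 3 + 6 + 6 + 7 + 2 + 3 = 27 weeks.
After the second batch: Gamma(122 + 50, 19 + 27) = Gamma(172, 46).
Posterior variance = α'/β'² = 172/2116 = 43/529.

43/529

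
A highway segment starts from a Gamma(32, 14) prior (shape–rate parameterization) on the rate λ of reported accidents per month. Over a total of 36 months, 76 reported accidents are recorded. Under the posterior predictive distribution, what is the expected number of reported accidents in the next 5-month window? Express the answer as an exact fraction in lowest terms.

Total count 76 over total exposure 36 months.
Posterior: α' = 32 + 76 = 108, β' = 14 + 36 = 50.
Predictive mean over a 5-month window = T·E[λ|data] = 5·108/50 = 54/5.

54/5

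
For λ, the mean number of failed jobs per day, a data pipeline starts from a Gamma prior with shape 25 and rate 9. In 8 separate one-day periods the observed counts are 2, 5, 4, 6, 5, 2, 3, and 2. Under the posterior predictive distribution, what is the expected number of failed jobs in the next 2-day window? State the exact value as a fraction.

Total count: 2 + 5 + 4 + 6 + 5 + 2 + 3 + 2 = 29.
Total exposure: 8 days.
Gamma(α, β) with Poisson data over total exposure Σt gives posterior Gamma(α+Σx, β+Σt) = Gamma(54, 17).
Predictive mean over a 2-day window = T·E[λ|data] = 2·54/17 = 108/17.

108/17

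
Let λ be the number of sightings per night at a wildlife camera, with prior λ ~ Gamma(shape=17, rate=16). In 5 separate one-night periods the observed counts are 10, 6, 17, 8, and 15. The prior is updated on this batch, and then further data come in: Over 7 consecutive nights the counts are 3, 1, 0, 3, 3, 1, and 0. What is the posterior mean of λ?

3

Total count: 10 + 6 + 17 + 8 + 15 = 56.
Total exposure: 5 nights.
After the first batch: Gamma(17 + 56, 16 + 5) = Gamma(73, 21).
Total count: 3 + 1 + 0 + 3 + 3 + 1 + 0 = 11.
Total exposure: 7 nights.
After the second batch: Gamma(73 + 11, 21 + 7) = Gamma(84, 28).
Posterior mean = α'/β' = 84/28 = 3.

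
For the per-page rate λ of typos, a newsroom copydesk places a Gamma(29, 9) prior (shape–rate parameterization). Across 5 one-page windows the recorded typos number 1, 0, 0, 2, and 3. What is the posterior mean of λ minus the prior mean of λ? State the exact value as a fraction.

-13/18

Total count: 1 + 0 + 0 + 2 + 3 = 6.
Total exposure: 5 pages.
By Gamma–Poisson conjugacy, the posterior is Gamma(α + Σx, β + Σt) = Gamma(29 + 6, 9 + 5) = Gamma(35, 14).
Posterior mean = 35/14 = 5/2; prior mean = 29/9 = 29/9. Difference = 5/2 − 29/9 = -13/18.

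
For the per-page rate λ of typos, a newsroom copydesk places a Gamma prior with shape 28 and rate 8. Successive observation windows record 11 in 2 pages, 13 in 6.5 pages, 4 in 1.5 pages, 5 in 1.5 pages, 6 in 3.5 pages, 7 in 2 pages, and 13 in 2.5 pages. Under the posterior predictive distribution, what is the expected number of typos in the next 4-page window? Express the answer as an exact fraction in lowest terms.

Total count: 11 + 13 + 4 + 5 + 6 + 7 + 13 = 59.
Total exposure: 2 + 6.5 + 1.5 + 1.5 + 3.5 + 2 + 2.5 = 19.5 pages.
Gamma(α, β) with Poisson data over total exposure Σt gives posterior Gamma(α+Σx, β+Σt) = Gamma(87, 55/2).
Predictive mean over a 4-page window = T·E[λ|data] = 4·87/(55/2) = 696/55.

696/55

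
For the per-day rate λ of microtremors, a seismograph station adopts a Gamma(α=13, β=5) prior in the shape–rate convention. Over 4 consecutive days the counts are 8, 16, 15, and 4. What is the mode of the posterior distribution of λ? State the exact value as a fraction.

Total count: 8 + 16 + 15 + 4 = 43.
Total exposure: 4 days.
By Gamma–Poisson conjugacy, the posterior is Gamma(α + Σx, β + Σt) = Gamma(13 + 43, 5 + 4) = Gamma(56, 9).
Posterior mode = (α'−1)/β' = 55/9.

55/9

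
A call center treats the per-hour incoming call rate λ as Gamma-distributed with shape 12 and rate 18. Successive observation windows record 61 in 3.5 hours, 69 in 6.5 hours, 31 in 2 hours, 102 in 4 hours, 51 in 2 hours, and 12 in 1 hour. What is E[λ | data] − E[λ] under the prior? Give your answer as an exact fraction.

Total count: 61 + 69 + 31 + 102 + 51 + 12 = 326.
Total exposure: 3.5 + 6.5 + 2 + 4 + 2 + 1 = 19 hours.
The Gamma prior is conjugate for the Poisson rate, so λ | data ~ Gamma(12+326, 18+19) = Gamma(338, 37).
Posterior mean = 338/37 = 338/37; prior mean = 12/18 = 2/3. Difference = 338/37 − 2/3 = 940/111.

940/111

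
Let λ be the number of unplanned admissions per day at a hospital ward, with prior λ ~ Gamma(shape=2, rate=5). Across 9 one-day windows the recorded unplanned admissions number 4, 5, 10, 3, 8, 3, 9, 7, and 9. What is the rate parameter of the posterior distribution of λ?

Total count: 4 + 5 + 10 + 3 + 8 + 3 + 9 + 7 + 9 = 58.
Total exposure: 9 days.
Gamma(α, β) with Poisson data over total exposure Σt gives posterior Gamma(α+Σx, β+Σt) = Gamma(60, 14).

14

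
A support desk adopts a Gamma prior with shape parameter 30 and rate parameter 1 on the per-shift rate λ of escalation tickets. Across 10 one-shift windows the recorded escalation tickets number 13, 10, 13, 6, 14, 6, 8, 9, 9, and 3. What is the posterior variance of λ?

Total count: 13 + 10 + 13 + 6 + 14 + 6 + 8 + 9 + 9 + 3 = 91.
Total exposure: 10 shifts.
Conjugate update: add total count to the shape and total exposure to the rate, giving Gamma(121, 11).
Posterior variance = α'/β'² = 121/121 = 1.

1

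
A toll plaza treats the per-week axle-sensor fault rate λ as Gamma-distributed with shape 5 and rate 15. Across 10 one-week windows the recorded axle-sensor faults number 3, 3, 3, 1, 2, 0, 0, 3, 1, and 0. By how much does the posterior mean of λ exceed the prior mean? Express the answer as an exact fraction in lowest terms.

Total count: 3 + 3 + 3 + 1 + 2 + 0 + 0 + 3 + 1 + 0 = 16.
Total exposure: 10 weeks.
The Gamma prior is conjugate for the Poisson rate, so λ | data ~ Gamma(5+16, 15+10) = Gamma(21, 25).
Posterior mean = 21/25 = 21/25; prior mean = 5/15 = 1/3. Difference = 21/25 − 1/3 = 38/75.

38/75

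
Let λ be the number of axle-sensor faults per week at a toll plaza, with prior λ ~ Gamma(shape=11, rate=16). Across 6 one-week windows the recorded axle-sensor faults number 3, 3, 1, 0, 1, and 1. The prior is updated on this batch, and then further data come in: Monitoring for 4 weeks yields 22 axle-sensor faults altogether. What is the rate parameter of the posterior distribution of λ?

Total count: 3 + 3 + 1 + 0 + 1 + 1 = 9.
Total exposure: 6 weeks.
After the first batch: Gamma(11 + 9, 16 + 6) = Gamma(20, 22).
Total count 22 over total exposure 4 weeks.
After the second batch: Gamma(20 + 22, 22 + 4) = Gamma(42, 26).

26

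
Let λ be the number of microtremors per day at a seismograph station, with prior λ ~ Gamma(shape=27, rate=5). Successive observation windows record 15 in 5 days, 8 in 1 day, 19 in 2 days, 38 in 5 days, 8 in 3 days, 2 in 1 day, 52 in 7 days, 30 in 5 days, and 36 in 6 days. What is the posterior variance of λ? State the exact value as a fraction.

47/320

Total count: 15 + 8 + 19 + 38 + 8 + 2 + 52 + 30 + 36 = 208.
Total exposure: 5 + 1 + 2 + 5 + 3 + 1 + 7 + 5 + 6 = 35 days.
By Gamma–Poisson conjugacy, the posterior is Gamma(α + Σx, β + Σt) = Gamma(27 + 208, 5 + 35) = Gamma(235, 40).
Posterior variance = α'/β'² = 235/1600 = 47/320.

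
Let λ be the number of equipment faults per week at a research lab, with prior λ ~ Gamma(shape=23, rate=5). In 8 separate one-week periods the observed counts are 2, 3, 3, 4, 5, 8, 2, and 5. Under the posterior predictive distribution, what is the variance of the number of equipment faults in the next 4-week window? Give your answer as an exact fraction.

3740/169

Total count: 2 + 3 + 3 + 4 + 5 + 8 + 2 + 5 = 32.
Total exposure: 8 weeks.
By Gamma–Poisson conjugacy, the posterior is Gamma(α + Σx, β + Σt) = Gamma(23 + 32, 5 + 8) = Gamma(55, 13).
The posterior predictive for a window of length T is Negative Binomial with variance T·α'·(β'+T)/β'² = 4·55·17/169 = 3740/169.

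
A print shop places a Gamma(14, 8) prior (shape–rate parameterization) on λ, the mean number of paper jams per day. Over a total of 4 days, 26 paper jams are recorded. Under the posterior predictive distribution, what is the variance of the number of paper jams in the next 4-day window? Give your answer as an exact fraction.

Total count 26 over total exposure 4 days.
The Gamma prior is conjugate for the Poisson rate, so λ | data ~ Gamma(14+26, 8+4) = Gamma(40, 12).
The posterior predictive for a window of length T is Negative Binomial with variance T·α'·(β'+T)/β'² = 4·40·16/144 = 160/9.

160/9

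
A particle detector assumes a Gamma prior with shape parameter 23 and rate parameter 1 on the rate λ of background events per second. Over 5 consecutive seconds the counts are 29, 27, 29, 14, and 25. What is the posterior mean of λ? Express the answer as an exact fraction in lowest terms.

Total count: 29 + 27 + 29 + 14 + 25 = 124.
Total exposure: 5 seconds.
Posterior: α' = 23 + 124 = 147, β' = 1 + 5 = 6.
Posterior mean = α'/β' = 147/6 = 49/2.

49/2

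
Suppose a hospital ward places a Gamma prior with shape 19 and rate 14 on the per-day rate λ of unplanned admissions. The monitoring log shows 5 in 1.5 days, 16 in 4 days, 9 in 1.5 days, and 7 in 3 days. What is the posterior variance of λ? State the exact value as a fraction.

Total count: 5 + 16 + 9 + 7 = 37.
Total exposure: 1.5 + 4 + 1.5 + 3 = 10 days.
By Gamma–Poisson conjugacy, the posterior is Gamma(α + Σx, β + Σt) = Gamma(19 + 37, 14 + 10) = Gamma(56, 24).
Posterior variance = α'/β'² = 56/576 = 7/72.

7/72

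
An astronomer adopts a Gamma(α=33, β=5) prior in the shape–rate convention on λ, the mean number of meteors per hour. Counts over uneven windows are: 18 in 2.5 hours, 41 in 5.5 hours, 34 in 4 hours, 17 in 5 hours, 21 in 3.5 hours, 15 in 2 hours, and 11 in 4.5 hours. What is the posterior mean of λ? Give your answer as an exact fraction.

Total count: 18 + 41 + 34 + 17 + 21 + 15 + 11 = 157.
Total exposure: 2.5 + 5.5 + 4 + 5 + 3.5 + 2 + 4.5 = 27 hours.
The Gamma prior is conjugate for the Poisson rate, so λ | data ~ Gamma(33+157, 5+27) = Gamma(190, 32).
Posterior mean = α'/β' = 190/32 = 95/16.

95/16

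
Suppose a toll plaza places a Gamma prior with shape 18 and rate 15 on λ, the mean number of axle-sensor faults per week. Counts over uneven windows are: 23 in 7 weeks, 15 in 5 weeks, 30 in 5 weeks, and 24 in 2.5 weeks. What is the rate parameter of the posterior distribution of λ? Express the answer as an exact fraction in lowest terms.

Total count: 23 + 15 + 30 + 24 = 92.
Total exposure: 7 + 5 + 5 + 2.5 = 19.5 weeks.
The Gamma prior is conjugate for the Poisson rate, so λ | data ~ Gamma(18+92, 15+19.5) = Gamma(110, 69/2).

69/2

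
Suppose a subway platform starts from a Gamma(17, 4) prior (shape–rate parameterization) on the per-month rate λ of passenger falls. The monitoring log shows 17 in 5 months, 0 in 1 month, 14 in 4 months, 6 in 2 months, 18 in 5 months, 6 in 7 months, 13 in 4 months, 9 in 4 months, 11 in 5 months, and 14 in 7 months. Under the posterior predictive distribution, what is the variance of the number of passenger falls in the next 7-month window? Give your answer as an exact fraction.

48125/2304

Total count: 17 + 0 + 14 + 6 + 18 + 6 + 13 + 9 + 11 + 14 = 108.
Total exposure: 5 + 1 + 4 + 2 + 5 + 7 + 4 + 4 + 5 + 7 = 44 months.
By Gamma–Poisson conjugacy, the posterior is Gamma(α + Σx, β + Σt) = Gamma(17 + 108, 4 + 44) = Gamma(125, 48).
The posterior predictive for a window of length T is Negative Binomial with variance T·α'·(β'+T)/β'² = 7·125·55/2304 = 48125/2304.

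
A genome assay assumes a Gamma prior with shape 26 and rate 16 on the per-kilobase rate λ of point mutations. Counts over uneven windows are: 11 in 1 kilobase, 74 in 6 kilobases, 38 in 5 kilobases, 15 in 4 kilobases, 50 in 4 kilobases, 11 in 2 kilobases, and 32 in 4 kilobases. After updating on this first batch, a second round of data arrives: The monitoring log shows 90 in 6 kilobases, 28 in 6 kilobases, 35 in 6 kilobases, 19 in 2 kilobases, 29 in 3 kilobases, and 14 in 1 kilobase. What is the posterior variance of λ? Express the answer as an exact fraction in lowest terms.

118/1089

Total count: 11 + 74 + 38 + 15 + 50 + 11 + 32 = 231.
Total exposure: 1 + 6 + 5 + 4 + 4 + 2 + 4 = 26 kilobases.
After the first batch: Gamma(26 + 231, 16 + 26) = Gamma(257, 42).
Total count: 90 + 28 + 35 + 19 + 29 + 14 = 215.
Total exposure: 6 + 6 + 6 + 2 + 3 + 1 = 24 kilobases.
After the second batch: Gamma(257 + 215, 42 + 24) = Gamma(472, 66).
Posterior variance = α'/β'² = 472/4356 = 118/1089.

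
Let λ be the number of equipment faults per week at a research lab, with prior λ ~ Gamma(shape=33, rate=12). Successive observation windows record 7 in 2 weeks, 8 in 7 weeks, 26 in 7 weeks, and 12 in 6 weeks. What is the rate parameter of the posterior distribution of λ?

Total count: 7 + 8 + 26 + 12 = 53.
Total exposure: 2 + 7 + 7 + 6 = 22 weeks.
Posterior: α' = 33 + 53 = 86, β' = 12 + 22 = 34.

34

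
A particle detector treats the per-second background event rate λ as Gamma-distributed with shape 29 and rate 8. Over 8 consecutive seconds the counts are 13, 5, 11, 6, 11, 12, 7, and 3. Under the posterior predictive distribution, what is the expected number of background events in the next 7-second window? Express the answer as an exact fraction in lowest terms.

Total count: 13 + 5 + 11 + 6 + 11 + 12 + 7 + 3 = 68.
Total exposure: 8 seconds.
Gamma(α, β) with Poisson data over total exposure Σt gives posterior Gamma(α+Σx, β+Σt) = Gamma(97, 16).
Predictive mean over a 7-second window = T·E[λ|data] = 7·97/16 = 679/16.

679/16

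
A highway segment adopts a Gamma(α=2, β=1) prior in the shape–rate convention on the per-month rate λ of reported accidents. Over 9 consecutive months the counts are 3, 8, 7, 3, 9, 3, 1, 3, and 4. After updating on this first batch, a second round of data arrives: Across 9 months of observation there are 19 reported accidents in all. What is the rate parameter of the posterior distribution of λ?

Total count: 3 + 8 + 7 + 3 + 9 + 3 + 1 + 3 + 4 = 41.
Total exposure: 9 months.
After the first batch: Gamma(2 + 41, 1 + 9) = Gamma(43, 10).
Total count 19 over total exposure 9 months.
After the second batch: Gamma(43 + 19, 10 + 9) = Gamma(62, 19).

19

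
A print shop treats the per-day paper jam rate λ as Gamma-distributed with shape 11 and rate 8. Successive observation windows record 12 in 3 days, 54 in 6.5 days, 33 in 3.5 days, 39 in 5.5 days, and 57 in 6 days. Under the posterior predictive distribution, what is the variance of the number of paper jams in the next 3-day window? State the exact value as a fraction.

Total count: 12 + 54 + 33 + 39 + 57 = 195.
Total exposure: 3 + 6.5 + 3.5 + 5.5 + 6 = 24.5 days.
Posterior: α' = 11 + 195 = 206, β' = 8 + 24.5 = 65/2.
The posterior predictive for a window of length T is Negative Binomial with variance T·α'·(β'+T)/β'² = 3·206·(71/2)/(4225/4) = 87756/4225.

87756/4225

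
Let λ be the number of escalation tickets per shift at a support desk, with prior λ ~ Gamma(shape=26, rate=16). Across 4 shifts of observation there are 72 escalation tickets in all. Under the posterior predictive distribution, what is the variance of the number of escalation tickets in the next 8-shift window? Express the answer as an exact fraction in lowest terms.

1372/25

Total count 72 over total exposure 4 shifts.
By Gamma–Poisson conjugacy, the posterior is Gamma(α + Σx, β + Σt) = Gamma(26 + 72, 16 + 4) = Gamma(98, 20).
The posterior predictive for a window of length T is Negative Binomial with variance T·α'·(β'+T)/β'² = 8·98·28/400 = 1372/25.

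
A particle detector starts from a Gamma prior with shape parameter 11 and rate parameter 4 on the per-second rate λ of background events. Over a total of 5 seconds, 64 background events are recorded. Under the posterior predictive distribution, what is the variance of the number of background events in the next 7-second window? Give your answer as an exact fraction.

Total count 64 over total exposure 5 seconds.
Posterior: α' = 11 + 64 = 75, β' = 4 + 5 = 9.
The posterior predictive for a window of length T is Negative Binomial with variance T·α'·(β'+T)/β'² = 7·75·16/81 = 2800/27.

2800/27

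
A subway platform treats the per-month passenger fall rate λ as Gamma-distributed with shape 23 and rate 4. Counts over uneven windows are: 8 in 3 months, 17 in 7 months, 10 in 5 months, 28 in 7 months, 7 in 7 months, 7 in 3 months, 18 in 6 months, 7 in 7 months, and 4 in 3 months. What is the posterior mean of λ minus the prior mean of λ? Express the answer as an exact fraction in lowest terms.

Total count: 8 + 17 + 10 + 28 + 7 + 7 + 18 + 7 + 4 = 106.
Total exposure: 3 + 7 + 5 + 7 + 7 + 3 + 6 + 7 + 3 = 48 months.
The Gamma prior is conjugate for the Poisson rate, so λ | data ~ Gamma(23+106, 4+48) = Gamma(129, 52).
Posterior mean = 129/52 = 129/52; prior mean = 23/4 = 23/4. Difference = 129/52 − 23/4 = -85/26.

-85/26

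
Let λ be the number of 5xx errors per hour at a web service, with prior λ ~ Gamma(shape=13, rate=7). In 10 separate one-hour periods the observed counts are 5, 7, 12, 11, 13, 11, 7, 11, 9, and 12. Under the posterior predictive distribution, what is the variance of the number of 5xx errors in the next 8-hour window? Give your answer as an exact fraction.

Total count: 5 + 7 + 12 + 11 + 13 + 11 + 7 + 11 + 9 + 12 = 98.
Total exposure: 10 hours.
Conjugate update: add total count to the shape and total exposure to the rate, giving Gamma(111, 17).
The posterior predictive for a window of length T is Negative Binomial with variance T·α'·(β'+T)/β'² = 8·111·25/289 = 22200/289.

22200/289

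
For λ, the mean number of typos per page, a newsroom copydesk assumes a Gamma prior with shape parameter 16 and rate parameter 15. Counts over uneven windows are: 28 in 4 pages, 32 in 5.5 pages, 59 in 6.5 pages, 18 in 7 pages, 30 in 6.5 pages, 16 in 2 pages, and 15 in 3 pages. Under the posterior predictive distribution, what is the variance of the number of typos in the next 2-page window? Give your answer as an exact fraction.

Total count: 28 + 32 + 59 + 18 + 30 + 16 + 15 = 198.
Total exposure: 4 + 5.5 + 6.5 + 7 + 6.5 + 2 + 3 = 34.5 pages.
By Gamma–Poisson conjugacy, the posterior is Gamma(α + Σx, β + Σt) = Gamma(16 + 198, 15 + 34.5) = Gamma(214, 99/2).
The posterior predictive for a window of length T is Negative Binomial with variance T·α'·(β'+T)/β'² = 2·214·(103/2)/(9801/4) = 88168/9801.

88168/9801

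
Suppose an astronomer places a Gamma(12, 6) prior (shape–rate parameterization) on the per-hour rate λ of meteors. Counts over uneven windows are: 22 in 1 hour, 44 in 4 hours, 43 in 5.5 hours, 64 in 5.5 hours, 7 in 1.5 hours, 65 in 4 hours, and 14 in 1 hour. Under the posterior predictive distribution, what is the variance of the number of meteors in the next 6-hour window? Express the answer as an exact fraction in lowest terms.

Total count: 22 + 44 + 43 + 64 + 7 + 65 + 14 = 259.
Total exposure: 1 + 4 + 5.5 + 5.5 + 1.5 + 4 + 1 = 22.5 hours.
Posterior: α' = 12 + 259 = 271, β' = 6 + 22.5 = 57/2.
The posterior predictive for a window of length T is Negative Binomial with variance T·α'·(β'+T)/β'² = 6·271·(69/2)/(3249/4) = 24932/361.

24932/361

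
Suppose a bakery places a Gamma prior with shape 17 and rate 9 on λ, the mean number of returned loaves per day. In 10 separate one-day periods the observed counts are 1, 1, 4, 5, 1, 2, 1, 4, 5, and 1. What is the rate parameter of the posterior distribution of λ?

Total count: 1 + 1 + 4 + 5 + 1 + 2 + 1 + 4 + 5 + 1 = 25.
Total exposure: 10 days.
Gamma(α, β) with Poisson data over total exposure Σt gives posterior Gamma(α+Σx, β+Σt) = Gamma(42, 19).

19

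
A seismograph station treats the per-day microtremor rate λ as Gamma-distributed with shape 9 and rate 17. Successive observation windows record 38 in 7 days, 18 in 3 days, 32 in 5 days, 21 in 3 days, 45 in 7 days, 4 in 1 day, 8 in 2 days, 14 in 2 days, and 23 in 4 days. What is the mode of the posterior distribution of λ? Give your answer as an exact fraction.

211/51

Total count: 38 + 18 + 32 + 21 + 45 + 4 + 8 + 14 + 23 = 203.
Total exposure: 7 + 3 + 5 + 3 + 7 + 1 + 2 + 2 + 4 = 34 days.
Gamma(α, β) with Poisson data over total exposure Σt gives posterior Gamma(α+Σx, β+Σt) = Gamma(212, 51).
Posterior mode = (α'−1)/β' = 211/51.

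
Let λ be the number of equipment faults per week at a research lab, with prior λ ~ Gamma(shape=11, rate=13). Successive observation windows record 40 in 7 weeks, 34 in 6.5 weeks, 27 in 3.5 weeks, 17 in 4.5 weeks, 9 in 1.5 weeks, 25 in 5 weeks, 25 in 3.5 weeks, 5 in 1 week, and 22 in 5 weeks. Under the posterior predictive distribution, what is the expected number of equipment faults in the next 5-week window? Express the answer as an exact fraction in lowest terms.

Total count: 40 + 34 + 27 + 17 + 9 + 25 + 25 + 5 + 22 = 204.
Total exposure: 7 + 6.5 + 3.5 + 4.5 + 1.5 + 5 + 3.5 + 1 + 5 = 37.5 weeks.
The Gamma prior is conjugate for the Poisson rate, so λ | data ~ Gamma(11+204, 13+37.5) = Gamma(215, 101/2).
Predictive mean over a 5-week window = T·E[λ|data] = 5·215/(101/2) = 2150/101.

2150/101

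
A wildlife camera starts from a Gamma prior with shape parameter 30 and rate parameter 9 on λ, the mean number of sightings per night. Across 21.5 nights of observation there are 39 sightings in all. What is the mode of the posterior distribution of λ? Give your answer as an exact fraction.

136/61

Total count 39 over total exposure 21.5 nights.
Posterior: α' = 30 + 39 = 69, β' = 9 + 21.5 = 61/2.
Posterior mode = (α'−1)/β' = 68/(61/2) = 136/61.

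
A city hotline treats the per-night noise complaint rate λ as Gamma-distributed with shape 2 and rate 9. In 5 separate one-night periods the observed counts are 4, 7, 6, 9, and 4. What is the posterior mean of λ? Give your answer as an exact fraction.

Total count: 4 + 7 + 6 + 9 + 4 = 30.
Total exposure: 5 nights.
Gamma(α, β) with Poisson data over total exposure Σt gives posterior Gamma(α+Σx, β+Σt) = Gamma(32, 14).
Posterior mean = α'/β' = 32/14 = 16/7.

16/7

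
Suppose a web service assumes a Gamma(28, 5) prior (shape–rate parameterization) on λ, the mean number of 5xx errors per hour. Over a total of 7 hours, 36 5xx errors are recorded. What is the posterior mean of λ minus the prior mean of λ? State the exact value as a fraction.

-4/15

Total count 36 over total exposure 7 hours.
Gamma(α, β) with Poisson data over total exposure Σt gives posterior Gamma(α+Σx, β+Σt) = Gamma(64, 12).
Posterior mean = 64/12 = 16/3; prior mean = 28/5 = 28/5. Difference = 16/3 − 28/5 = -4/15.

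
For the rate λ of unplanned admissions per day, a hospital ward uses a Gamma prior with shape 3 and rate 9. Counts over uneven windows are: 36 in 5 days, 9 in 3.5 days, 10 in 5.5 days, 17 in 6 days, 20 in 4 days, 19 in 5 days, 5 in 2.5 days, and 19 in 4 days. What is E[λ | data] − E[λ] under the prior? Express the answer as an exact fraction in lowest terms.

Total count: 36 + 9 + 10 + 17 + 20 + 19 + 5 + 19 = 135.
Total exposure: 5 + 3.5 + 5.5 + 6 + 4 + 5 + 2.5 + 4 = 35.5 days.
Gamma(α, β) with Poisson data over total exposure Σt gives posterior Gamma(α+Σx, β+Σt) = Gamma(138, 89/2).
Posterior mean = 138/(89/2) = 276/89; prior mean = 3/9 = 1/3. Difference = 276/89 − 1/3 = 739/267.

739/267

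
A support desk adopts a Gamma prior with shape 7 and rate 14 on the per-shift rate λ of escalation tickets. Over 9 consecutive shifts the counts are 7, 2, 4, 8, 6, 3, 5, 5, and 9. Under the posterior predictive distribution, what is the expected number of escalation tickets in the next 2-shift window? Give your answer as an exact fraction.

Total count: 7 + 2 + 4 + 8 + 6 + 3 + 5 + 5 + 9 = 49.
Total exposure: 9 shifts.
Conjugate update: add total count to the shape and total exposure to the rate, giving Gamma(56, 23).
Predictive mean over a 2-shift window = T·E[λ|data] = 2·56/23 = 112/23.

112/23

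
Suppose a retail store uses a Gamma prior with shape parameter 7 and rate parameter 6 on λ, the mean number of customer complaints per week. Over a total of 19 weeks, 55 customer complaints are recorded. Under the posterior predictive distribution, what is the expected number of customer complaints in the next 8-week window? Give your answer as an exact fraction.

Total count 55 over total exposure 19 weeks.
Posterior: α' = 7 + 55 = 62, β' = 6 + 19 = 25.
Predictive mean over an 8-week window = T·E[λ|data] = 8·62/25 = 496/25.

496/25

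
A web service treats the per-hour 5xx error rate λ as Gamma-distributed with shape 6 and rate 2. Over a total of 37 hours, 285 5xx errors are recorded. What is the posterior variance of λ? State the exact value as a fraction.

97/507

Total count 285 over total exposure 37 hours.
By Gamma–Poisson conjugacy, the posterior is Gamma(α + Σx, β + Σt) = Gamma(6 + 285, 2 + 37) = Gamma(291, 39).
Posterior variance = α'/β'² = 291/1521 = 97/507.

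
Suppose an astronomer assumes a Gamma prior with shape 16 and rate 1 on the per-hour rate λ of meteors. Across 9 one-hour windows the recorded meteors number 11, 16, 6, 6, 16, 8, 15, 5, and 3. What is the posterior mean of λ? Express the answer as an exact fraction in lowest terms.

51/5

Total count: 11 + 16 + 6 + 6 + 16 + 8 + 15 + 5 + 3 = 86.
Total exposure: 9 hours.
Conjugate update: add total count to the shape and total exposure to the rate, giving Gamma(102, 10).
Posterior mean = α'/β' = 102/10 = 51/5.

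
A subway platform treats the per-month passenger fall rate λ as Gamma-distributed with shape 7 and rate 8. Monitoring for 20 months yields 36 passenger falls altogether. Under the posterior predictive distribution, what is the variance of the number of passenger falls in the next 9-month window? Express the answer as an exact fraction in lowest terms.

Total count 36 over total exposure 20 months.
Gamma(α, β) with Poisson data over total exposure Σt gives posterior Gamma(α+Σx, β+Σt) = Gamma(43, 28).
The posterior predictive for a window of length T is Negative Binomial with variance T·α'·(β'+T)/β'² = 9·43·37/784 = 14319/784.

14319/784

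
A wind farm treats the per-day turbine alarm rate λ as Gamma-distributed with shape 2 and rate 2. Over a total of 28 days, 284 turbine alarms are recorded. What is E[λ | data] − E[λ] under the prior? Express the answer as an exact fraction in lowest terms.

Total count 284 over total exposure 28 days.
By Gamma–Poisson conjugacy, the posterior is Gamma(α + Σx, β + Σt) = Gamma(2 + 284, 2 + 28) = Gamma(286, 30).
Posterior mean = 286/30 = 143/15; prior mean = 2/2 = 1. Difference = 143/15 − 1 = 128/15.

128/15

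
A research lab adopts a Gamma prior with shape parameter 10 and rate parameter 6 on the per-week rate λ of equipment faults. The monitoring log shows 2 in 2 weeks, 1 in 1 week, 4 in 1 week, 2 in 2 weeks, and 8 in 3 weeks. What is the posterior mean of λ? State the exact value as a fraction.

9/5

Total count: 2 + 1 + 4 + 2 + 8 = 17.
Total exposure: 2 + 1 + 1 + 2 + 3 = 9 weeks.
Gamma(α, β) with Poisson data over total exposure Σt gives posterior Gamma(α+Σx, β+Σt) = Gamma(27, 15).
Posterior mean = α'/β' = 27/15 = 9/5.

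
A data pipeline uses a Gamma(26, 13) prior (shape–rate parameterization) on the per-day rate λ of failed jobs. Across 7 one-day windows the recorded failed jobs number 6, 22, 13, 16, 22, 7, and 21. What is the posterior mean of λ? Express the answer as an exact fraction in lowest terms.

133/20

Total count: 6 + 22 + 13 + 16 + 22 + 7 + 21 = 107.
Total exposure: 7 days.
Gamma(α, β) with Poisson data over total exposure Σt gives posterior Gamma(α+Σx, β+Σt) = Gamma(133, 20).
Posterior mean = α'/β' = 133/20.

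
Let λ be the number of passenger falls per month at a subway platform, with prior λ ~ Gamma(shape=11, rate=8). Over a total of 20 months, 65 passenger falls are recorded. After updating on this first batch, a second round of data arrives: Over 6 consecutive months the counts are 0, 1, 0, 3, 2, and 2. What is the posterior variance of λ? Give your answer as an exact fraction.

21/289

Total count 65 over total exposure 20 months.
After the first batch: Gamma(11 + 65, 8 + 20) = Gamma(76, 28).
Total count: 0 + 1 + 0 + 3 + 2 + 2 = 8.
Total exposure: 6 months.
After the second batch: Gamma(76 + 8, 28 + 6) = Gamma(84, 34).
Posterior variance = α'/β'² = 84/1156 = 21/289.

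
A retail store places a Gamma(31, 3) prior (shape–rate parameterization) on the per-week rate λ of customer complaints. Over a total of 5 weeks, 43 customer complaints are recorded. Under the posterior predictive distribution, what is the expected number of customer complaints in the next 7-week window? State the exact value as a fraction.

Total count 43 over total exposure 5 weeks.
Posterior: α' = 31 + 43 = 74, β' = 3 + 5 = 8.
Predictive mean over a 7-week window = T·E[λ|data] = 7·74/8 = 259/4.

259/4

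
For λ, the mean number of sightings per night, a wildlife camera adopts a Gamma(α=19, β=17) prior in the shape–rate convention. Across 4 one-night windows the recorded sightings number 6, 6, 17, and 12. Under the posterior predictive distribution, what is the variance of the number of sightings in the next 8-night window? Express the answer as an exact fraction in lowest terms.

4640/147

Total count: 6 + 6 + 17 + 12 = 41.
Total exposure: 4 nights.
Posterior: α' = 19 + 41 = 60, β' = 17 + 4 = 21.
The posterior predictive for a window of length T is Negative Binomial with variance T·α'·(β'+T)/β'² = 8·60·29/441 = 4640/147.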